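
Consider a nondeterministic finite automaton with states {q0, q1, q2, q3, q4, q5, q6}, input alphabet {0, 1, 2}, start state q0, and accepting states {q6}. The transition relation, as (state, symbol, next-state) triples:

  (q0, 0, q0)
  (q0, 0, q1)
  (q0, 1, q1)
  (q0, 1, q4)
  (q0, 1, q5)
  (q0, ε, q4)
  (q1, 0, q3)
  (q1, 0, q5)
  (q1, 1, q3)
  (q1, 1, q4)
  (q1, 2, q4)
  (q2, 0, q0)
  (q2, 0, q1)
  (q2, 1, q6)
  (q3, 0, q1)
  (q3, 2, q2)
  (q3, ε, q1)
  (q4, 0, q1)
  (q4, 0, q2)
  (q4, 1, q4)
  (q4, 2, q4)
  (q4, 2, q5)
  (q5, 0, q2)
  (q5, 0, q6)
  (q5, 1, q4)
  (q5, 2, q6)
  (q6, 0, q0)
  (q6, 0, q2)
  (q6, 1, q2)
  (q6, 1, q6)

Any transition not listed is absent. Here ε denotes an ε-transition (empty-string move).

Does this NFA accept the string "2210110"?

Start: ε-closure({q0}) = {q0, q4}.
Read '2': {q0, q4} → {q4, q5}.
Read '2': {q4, q5} → {q4, q5, q6}.
Read '1': {q4, q5, q6} → {q2, q4, q6}.
Read '0': {q2, q4, q6} → {q0, q1, q2, q4}.
Read '1': {q0, q1, q2, q4} → {q1, q3, q4, q5, q6}.
Read '1': {q1, q3, q4, q5, q6} → {q1, q2, q3, q4, q6}.
Read '0': {q1, q2, q3, q4, q6} → {q0, q1, q2, q3, q4, q5}.
The final set {q0, q1, q2, q3, q4, q5} contains no accepting state.

No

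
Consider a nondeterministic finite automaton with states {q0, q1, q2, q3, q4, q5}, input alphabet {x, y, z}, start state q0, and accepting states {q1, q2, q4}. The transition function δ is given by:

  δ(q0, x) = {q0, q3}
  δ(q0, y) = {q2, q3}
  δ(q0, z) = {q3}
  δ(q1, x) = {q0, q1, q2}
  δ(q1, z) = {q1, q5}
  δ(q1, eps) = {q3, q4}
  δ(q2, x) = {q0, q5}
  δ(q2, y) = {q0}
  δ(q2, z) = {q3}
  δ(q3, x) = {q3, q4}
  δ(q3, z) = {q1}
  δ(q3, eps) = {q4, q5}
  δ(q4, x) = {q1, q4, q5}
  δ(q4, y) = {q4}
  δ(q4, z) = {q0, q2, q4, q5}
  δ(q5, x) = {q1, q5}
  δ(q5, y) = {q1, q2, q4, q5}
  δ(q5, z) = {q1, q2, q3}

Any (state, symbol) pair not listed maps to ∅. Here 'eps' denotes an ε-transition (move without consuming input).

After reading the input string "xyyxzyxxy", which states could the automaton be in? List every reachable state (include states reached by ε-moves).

Start in {q0}.
Read 'x': q0→{q0, q3}; union {q0, q3}; ε-closure = {q0, q3, q4, q5}.
Read 'y': q0→{q2, q3}, q3→∅, q4→{q4}, q5→{q1, q2, q4, q5}; now {q1, q2, q3, q4, q5}.
Read 'y': q1→∅, q2→{q0}, q3→∅, q4→{q4}, q5→{q1, q2, q4, q5}; union {q0, q1, q2, q4, q5}; ε-closure = {q0, q1, q2, q3, q4, q5}.
Read 'x': q0→{q0, q3}, q1→{q0, q1, q2}, q2→{q0, q5}, q3→{q3, q4}, q4→{q1, q4, q5}, q5→{q1, q5}; now {q0, q1, q2, q3, q4, q5}.
Read 'z': q0→{q3}, q1→{q1, q5}, q2→{q3}, q3→{q1}, q4→{q0, q2, q4, q5}, q5→{q1, q2, q3}; now {q0, q1, q2, q3, q4, q5}.
Read 'y': q0→{q2, q3}, q1→∅, q2→{q0}, q3→∅, q4→{q4}, q5→{q1, q2, q4, q5}; now {q0, q1, q2, q3, q4, q5}.
Read 'x': q0→{q0, q3}, q1→{q0, q1, q2}, q2→{q0, q5}, q3→{q3, q4}, q4→{q1, q4, q5}, q5→{q1, q5}; now {q0, q1, q2, q3, q4, q5}.
Read 'x': q0→{q0, q3}, q1→{q0, q1, q2}, q2→{q0, q5}, q3→{q3, q4}, q4→{q1, q4, q5}, q5→{q1, q5}; now {q0, q1, q2, q3, q4, q5}.
Read 'y': q0→{q2, q3}, q1→∅, q2→{q0}, q3→∅, q4→{q4}, q5→{q1, q2, q4, q5}; now {q0, q1, q2, q3, q4, q5}.

{q0, q1, q2, q3, q4, q5}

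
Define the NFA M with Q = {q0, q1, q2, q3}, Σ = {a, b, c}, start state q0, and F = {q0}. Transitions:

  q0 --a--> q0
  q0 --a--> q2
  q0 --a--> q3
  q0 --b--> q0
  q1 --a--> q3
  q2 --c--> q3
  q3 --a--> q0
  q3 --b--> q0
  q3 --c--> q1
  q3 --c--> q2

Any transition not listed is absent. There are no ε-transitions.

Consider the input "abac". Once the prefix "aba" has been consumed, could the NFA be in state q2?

Start in {q0}.
Read 'a': {q0} → {q0, q2, q3}.
Read 'b': {q0, q2, q3} → {q0}.
Read 'a': {q0} → {q0, q2, q3}.
State q2 is in {q0, q2, q3}.

Yes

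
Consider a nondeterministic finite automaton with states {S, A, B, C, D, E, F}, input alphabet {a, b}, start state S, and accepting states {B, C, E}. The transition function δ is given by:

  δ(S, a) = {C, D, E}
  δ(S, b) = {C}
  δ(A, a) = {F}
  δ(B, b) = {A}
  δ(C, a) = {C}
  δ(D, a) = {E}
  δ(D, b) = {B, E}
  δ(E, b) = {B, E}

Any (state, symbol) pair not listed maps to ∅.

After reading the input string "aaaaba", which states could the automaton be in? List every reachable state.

Start in {S}.
Read 'a': {S} → {C, D, E}.
Read 'a': {C, D, E} → {C, E}.
Read 'a': {C, E} → {C}.
Read 'a': {C} → {C}.
Read 'b': {C} → ∅.
The set is empty and remains empty for the remaining 1 symbol.

∅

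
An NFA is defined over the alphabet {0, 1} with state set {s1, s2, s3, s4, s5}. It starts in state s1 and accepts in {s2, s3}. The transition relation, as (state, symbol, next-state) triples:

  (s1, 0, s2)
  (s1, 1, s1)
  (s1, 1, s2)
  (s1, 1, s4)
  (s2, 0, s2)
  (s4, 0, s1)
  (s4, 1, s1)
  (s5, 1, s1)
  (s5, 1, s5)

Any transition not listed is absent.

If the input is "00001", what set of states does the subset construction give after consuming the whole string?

∅

Start in {s1}.
Read '0': s1→{s2}; now {s2}.
Read '0': s2→{s2}; now {s2}.
Read '0': s2→{s2}; now {s2}.
Read '0': s2→{s2}; now {s2}.
Read '1': s2→∅; now ∅.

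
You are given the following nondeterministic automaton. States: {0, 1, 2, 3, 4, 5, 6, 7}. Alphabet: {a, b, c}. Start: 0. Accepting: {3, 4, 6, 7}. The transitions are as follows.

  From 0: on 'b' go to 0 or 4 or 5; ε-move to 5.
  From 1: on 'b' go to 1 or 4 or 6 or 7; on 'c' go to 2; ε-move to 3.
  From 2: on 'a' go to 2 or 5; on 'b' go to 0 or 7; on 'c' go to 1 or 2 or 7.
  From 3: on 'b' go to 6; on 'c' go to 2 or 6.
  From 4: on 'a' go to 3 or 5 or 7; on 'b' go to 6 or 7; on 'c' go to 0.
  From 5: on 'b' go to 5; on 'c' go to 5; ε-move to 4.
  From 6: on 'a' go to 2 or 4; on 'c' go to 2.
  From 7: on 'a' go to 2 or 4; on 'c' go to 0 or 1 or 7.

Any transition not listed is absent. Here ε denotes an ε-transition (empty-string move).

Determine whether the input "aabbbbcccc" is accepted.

Yes

Start: ε-closure({0}) = {0, 4, 5}.
Read 'a': 0→∅, 4→{3, 5, 7}, 5→∅; union {3, 5, 7}; ε-closure = {3, 4, 5, 7}.
Read 'a': 3→∅, 4→{3, 5, 7}, 5→∅, 7→{2, 4}; now {2, 3, 4, 5, 7}.
Read 'b': 2→{0, 7}, 3→{6}, 4→{6, 7}, 5→{5}, 7→∅; union {0, 5, 6, 7}; ε-closure = {0, 4, 5, 6, 7}.
Read 'b': 0→{0, 4, 5}, 4→{6, 7}, 5→{5}, 6→∅, 7→∅; now {0, 4, 5, 6, 7}.
Read 'b': 0→{0, 4, 5}, 4→{6, 7}, 5→{5}, 6→∅, 7→∅; now {0, 4, 5, 6, 7}.
Read 'b': 0→{0, 4, 5}, 4→{6, 7}, 5→{5}, 6→∅, 7→∅; now {0, 4, 5, 6, 7}.
Read 'c': 0→∅, 4→{0}, 5→{5}, 6→{2}, 7→{0, 1, 7}; union {0, 1, 2, 5, 7}; ε-closure = {0, 1, 2, 3, 4, 5, 7}.
Read 'c': 0→∅, 1→{2}, 2→{1, 2, 7}, 3→{2, 6}, 4→{0}, 5→{5}, 7→{0, 1, 7}; union {0, 1, 2, 5, 6, 7}; ε-closure = {0, 1, 2, 3, 4, 5, 6, 7}.
Read 'c': 0→∅, 1→{2}, 2→{1, 2, 7}, 3→{2, 6}, 4→{0}, 5→{5}, 6→{2}, 7→{0, 1, 7}; union {0, 1, 2, 5, 6, 7}; ε-closure = {0, 1, 2, 3, 4, 5, 6, 7}.
Read 'c': 0→∅, 1→{2}, 2→{1, 2, 7}, 3→{2, 6}, 4→{0}, 5→{5}, 6→{2}, 7→{0, 1, 7}; union {0, 1, 2, 5, 6, 7}; ε-closure = {0, 1, 2, 3, 4, 5, 6, 7}.
The final set {0, 1, 2, 3, 4, 5, 6, 7} contains the accepting states 3, 4, 6, 7.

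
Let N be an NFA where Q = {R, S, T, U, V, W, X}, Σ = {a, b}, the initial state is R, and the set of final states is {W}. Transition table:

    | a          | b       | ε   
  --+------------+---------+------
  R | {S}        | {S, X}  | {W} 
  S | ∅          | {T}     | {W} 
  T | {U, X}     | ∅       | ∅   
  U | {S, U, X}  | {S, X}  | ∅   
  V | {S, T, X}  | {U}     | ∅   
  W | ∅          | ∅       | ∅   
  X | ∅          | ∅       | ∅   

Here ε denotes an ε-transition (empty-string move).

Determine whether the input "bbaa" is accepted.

Yes

Start: ε-closure({R}) = {R, W}.
Read 'b': R→{S, X}, W→∅; union {S, X}; ε-closure = {S, W, X}.
Read 'b': S→{T}, W→∅, X→∅; now {T}.
Read 'a': T→{U, X}; now {U, X}.
Read 'a': U→{S, U, X}, X→∅; union {S, U, X}; ε-closure = {S, U, W, X}.
The final set {S, U, W, X} contains the accepting state W.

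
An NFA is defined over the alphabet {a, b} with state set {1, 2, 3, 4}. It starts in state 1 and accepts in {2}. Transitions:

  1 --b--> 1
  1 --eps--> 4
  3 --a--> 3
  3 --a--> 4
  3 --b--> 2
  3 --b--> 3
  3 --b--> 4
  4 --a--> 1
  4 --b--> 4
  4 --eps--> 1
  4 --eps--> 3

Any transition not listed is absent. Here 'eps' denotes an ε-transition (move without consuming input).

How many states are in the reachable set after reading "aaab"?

Start: ε-closure({1}) = {1, 3, 4}.
Read 'a': 1→∅, 3→{3, 4}, 4→{1}; now {1, 3, 4}.
Read 'a': 1→∅, 3→{3, 4}, 4→{1}; now {1, 3, 4}.
Read 'a': 1→∅, 3→{3, 4}, 4→{1}; now {1, 3, 4}.
Read 'b': 1→{1}, 3→{2, 3, 4}, 4→{4}; now {1, 2, 3, 4}.
That set has 4 states.

4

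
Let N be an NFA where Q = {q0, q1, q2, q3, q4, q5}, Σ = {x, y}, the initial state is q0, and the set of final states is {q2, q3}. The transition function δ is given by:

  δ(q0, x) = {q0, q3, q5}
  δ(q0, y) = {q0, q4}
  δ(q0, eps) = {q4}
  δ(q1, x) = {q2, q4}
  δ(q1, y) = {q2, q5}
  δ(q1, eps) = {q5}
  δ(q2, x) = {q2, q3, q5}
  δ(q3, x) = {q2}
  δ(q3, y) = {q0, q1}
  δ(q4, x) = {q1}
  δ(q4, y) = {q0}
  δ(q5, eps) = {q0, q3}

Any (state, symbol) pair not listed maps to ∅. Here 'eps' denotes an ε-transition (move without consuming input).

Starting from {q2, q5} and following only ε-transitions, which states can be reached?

Begin with {q2, q5}.
ε-move q5 → q0; add q0.
ε-move q5 → q3; add q3.
ε-move q0 → q4; add q4.

{q0, q2, q3, q4, q5}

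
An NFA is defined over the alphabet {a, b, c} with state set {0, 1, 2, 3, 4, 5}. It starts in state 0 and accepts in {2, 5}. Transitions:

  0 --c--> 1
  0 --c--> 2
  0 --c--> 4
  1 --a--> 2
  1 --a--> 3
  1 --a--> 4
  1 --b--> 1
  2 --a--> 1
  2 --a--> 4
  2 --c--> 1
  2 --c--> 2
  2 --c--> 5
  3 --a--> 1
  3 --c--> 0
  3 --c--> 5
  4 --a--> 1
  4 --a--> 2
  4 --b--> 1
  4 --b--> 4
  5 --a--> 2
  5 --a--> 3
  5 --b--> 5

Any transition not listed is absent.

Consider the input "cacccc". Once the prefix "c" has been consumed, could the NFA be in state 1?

Start in {0}.
Read 'c': {0} → {1, 2, 4}.
State 1 is in {1, 2, 4}.

Yes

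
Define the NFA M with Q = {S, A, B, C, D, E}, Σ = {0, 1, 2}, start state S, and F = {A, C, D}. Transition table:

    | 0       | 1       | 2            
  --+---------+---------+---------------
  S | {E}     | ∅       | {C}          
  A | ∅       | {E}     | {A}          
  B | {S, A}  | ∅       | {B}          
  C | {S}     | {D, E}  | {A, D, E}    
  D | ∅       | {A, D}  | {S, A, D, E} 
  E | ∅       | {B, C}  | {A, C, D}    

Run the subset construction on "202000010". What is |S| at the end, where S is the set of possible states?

0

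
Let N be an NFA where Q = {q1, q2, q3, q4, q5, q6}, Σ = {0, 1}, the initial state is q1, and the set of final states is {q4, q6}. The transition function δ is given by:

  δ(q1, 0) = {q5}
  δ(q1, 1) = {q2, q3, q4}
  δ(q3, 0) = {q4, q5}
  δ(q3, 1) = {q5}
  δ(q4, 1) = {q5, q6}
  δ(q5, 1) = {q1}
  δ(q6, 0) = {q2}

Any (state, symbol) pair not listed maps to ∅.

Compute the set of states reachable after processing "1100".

Start in {q1}.
Read '1': q1→{q2, q3, q4}; now {q2, q3, q4}.
Read '1': q2→∅, q3→{q5}, q4→{q5, q6}; now {q5, q6}.
Read '0': q5→∅, q6→{q2}; now {q2}.
Read '0': q2→∅; now ∅.

∅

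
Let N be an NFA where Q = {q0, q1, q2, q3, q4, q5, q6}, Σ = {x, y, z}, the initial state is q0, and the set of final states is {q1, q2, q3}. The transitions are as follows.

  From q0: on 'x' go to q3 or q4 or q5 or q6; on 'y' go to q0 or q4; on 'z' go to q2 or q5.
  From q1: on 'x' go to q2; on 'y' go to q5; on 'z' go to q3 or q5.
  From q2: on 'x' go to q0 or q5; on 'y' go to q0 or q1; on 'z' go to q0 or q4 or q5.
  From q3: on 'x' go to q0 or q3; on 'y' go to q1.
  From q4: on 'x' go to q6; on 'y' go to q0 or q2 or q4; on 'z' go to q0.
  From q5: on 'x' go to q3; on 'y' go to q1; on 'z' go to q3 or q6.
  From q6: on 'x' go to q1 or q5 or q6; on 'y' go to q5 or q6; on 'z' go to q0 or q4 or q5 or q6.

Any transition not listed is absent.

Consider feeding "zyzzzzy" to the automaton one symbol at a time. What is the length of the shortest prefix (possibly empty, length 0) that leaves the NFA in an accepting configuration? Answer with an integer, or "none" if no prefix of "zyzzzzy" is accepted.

1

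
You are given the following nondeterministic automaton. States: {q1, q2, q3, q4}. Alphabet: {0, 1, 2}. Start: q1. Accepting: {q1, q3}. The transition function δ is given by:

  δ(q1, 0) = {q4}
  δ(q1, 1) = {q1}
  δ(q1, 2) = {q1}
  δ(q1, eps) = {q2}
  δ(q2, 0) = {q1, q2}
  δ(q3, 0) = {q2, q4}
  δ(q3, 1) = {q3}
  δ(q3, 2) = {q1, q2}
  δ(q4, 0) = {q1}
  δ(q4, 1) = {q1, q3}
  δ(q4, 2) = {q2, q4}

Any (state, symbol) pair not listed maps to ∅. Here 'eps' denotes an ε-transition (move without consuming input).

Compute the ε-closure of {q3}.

Begin with {q3}.
No ε-moves leave this set, so the closure equals the set itself.

{q3}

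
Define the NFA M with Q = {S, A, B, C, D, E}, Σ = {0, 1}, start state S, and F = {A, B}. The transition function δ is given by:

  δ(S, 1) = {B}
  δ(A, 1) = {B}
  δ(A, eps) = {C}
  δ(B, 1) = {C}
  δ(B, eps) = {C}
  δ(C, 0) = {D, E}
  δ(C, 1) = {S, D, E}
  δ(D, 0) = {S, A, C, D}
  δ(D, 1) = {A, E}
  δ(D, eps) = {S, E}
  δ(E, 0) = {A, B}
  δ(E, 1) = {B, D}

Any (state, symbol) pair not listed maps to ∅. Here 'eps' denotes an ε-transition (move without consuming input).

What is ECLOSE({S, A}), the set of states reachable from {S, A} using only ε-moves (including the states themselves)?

Begin with {S, A}.
ε-move A → C; add C.

{S, A, C}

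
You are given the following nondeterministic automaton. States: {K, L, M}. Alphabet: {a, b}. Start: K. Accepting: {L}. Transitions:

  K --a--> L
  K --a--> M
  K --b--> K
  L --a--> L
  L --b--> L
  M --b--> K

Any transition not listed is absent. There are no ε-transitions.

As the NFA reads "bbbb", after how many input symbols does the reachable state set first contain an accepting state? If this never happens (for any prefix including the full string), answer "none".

Start in {K}.
Read 'b': K→{K}; now {K}.
Read 'b': K→{K}; now {K}.
Read 'b': K→{K}; now {K}.
Read 'b': K→{K}; now {K}.
No reachable set along the way intersects F.

none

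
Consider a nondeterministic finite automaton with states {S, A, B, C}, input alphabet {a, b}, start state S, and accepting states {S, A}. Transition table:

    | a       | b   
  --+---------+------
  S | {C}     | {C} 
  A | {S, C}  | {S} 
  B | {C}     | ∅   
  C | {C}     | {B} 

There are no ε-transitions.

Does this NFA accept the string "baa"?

Start in {S}.
Read 'b': S→{C}; now {C}.
Read 'a': C→{C}; now {C}.
Read 'a': C→{C}; now {C}.
The final set {C} contains no accepting state.

No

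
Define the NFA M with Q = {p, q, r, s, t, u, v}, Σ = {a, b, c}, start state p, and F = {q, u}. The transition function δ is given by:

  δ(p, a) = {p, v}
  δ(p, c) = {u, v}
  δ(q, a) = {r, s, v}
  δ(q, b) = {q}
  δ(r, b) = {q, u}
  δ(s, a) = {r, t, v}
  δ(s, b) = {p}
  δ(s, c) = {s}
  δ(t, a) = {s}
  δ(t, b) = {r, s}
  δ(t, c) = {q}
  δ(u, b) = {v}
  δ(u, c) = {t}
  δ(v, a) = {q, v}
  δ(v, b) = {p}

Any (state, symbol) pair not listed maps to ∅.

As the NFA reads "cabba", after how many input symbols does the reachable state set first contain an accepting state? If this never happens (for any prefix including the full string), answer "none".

1

Start in {p}.
Read 'c': {p} → {u, v}.
None of the earlier sets intersect F, but {u, v} does.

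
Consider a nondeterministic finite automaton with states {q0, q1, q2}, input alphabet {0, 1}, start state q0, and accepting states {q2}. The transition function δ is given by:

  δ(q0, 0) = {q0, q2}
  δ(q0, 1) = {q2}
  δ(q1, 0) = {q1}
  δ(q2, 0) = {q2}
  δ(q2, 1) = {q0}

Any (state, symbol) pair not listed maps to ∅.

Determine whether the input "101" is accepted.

No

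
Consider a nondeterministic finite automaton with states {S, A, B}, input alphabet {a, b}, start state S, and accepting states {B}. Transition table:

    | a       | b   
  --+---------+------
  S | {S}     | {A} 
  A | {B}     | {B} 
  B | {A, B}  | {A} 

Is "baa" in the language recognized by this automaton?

Yes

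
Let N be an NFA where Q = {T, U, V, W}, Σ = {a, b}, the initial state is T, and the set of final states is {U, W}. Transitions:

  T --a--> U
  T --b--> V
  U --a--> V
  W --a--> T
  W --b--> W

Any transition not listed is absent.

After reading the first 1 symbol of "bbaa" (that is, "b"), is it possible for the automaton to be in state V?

Start in {T}.
Read 'b': {T} → {V}.
State V is in {V}.

Yes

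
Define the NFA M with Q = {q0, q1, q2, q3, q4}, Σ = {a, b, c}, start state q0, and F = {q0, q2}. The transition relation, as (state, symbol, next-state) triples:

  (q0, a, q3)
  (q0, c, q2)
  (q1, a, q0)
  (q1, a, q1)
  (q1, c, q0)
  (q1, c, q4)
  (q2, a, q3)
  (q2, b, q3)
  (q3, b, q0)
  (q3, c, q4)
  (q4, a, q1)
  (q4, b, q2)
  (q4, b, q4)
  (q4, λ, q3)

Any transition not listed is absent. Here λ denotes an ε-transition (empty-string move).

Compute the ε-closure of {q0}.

Begin with {q0}.
No ε-moves leave this set, so the closure equals the set itself.

{q0}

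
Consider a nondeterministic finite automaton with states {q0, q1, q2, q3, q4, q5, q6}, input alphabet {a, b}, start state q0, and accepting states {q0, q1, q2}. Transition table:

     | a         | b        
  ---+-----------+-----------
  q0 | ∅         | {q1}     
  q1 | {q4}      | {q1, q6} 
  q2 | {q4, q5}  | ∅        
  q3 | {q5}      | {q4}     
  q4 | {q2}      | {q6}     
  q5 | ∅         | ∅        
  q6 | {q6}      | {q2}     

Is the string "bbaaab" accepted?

Start in {q0}.
Read 'b': q0→{q1}; now {q1}.
Read 'b': q1→{q1, q6}; now {q1, q6}.
Read 'a': q1→{q4}, q6→{q6}; now {q4, q6}.
Read 'a': q4→{q2}, q6→{q6}; now {q2, q6}.
Read 'a': q2→{q4, q5}, q6→{q6}; now {q4, q5, q6}.
Read 'b': q4→{q6}, q5→∅, q6→{q2}; now {q2, q6}.
The final set {q2, q6} contains the accepting state q2.

Yes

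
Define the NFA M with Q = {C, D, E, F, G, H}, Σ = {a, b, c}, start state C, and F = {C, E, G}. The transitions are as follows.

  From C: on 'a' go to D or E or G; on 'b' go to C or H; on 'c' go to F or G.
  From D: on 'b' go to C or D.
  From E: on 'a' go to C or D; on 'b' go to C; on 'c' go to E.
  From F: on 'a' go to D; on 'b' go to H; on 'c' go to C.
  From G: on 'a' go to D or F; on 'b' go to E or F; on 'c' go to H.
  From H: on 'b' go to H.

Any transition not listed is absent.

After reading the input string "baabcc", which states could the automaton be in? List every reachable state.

Start in {C}.
Read 'b': {C} → {C, H}.
Read 'a': {C, H} → {D, E, G}.
Read 'a': {D, E, G} → {C, D, F}.
Read 'b': {C, D, F} → {C, D, H}.
Read 'c': {C, D, H} → {F, G}.
Read 'c': {F, G} → {C, H}.

{C, H}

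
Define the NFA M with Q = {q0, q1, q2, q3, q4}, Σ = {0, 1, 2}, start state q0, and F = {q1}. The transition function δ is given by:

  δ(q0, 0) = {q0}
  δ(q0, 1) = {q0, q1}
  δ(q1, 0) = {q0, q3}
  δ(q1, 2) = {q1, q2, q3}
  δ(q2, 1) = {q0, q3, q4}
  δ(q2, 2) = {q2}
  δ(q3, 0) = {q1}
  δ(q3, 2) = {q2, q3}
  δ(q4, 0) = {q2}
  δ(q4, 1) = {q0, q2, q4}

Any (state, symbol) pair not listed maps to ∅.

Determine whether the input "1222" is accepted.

Yes

Start in {q0}.
Read '1': q0→{q0, q1}; now {q0, q1}.
Read '2': q0→∅, q1→{q1, q2, q3}; now {q1, q2, q3}.
Read '2': q1→{q1, q2, q3}, q2→{q2}, q3→{q2, q3}; now {q1, q2, q3}.
Read '2': q1→{q1, q2, q3}, q2→{q2}, q3→{q2, q3}; now {q1, q2, q3}.
The final set {q1, q2, q3} contains the accepting state q1.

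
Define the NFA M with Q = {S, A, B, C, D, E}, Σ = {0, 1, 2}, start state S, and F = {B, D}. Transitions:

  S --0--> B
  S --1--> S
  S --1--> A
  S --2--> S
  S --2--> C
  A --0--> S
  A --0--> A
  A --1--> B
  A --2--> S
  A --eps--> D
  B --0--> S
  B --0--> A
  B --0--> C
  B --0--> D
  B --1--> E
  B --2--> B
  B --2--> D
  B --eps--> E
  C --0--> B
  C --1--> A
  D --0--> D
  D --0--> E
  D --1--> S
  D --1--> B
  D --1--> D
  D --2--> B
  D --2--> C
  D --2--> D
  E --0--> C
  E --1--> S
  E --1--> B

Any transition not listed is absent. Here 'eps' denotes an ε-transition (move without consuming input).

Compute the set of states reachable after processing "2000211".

Start in {S}.
Read '2': {S} → {S, C}.
Read '0': {S, C} → {B, E}.
Read '0': {B, E} → {S, A, C, D}.
Read '0': {S, A, C, D} → {S, A, B, D, E}.
Read '2': {S, A, B, D, E} → {S, B, C, D, E}.
Read '1': {S, B, C, D, E} → {S, A, B, D, E}.
Read '1': {S, A, B, D, E} → {S, A, B, D, E}.

{S, A, B, D, E}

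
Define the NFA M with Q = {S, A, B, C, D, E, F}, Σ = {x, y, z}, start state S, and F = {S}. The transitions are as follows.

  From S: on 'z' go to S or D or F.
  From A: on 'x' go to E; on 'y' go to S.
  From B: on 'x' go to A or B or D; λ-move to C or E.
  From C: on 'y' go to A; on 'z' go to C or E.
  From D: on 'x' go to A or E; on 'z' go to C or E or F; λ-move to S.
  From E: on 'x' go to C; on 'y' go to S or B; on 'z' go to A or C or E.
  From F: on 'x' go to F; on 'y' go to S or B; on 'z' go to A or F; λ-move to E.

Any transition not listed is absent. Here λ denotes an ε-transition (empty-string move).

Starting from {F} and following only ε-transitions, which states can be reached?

Begin with {F}.
ε-move F → E; add E.

{E, F}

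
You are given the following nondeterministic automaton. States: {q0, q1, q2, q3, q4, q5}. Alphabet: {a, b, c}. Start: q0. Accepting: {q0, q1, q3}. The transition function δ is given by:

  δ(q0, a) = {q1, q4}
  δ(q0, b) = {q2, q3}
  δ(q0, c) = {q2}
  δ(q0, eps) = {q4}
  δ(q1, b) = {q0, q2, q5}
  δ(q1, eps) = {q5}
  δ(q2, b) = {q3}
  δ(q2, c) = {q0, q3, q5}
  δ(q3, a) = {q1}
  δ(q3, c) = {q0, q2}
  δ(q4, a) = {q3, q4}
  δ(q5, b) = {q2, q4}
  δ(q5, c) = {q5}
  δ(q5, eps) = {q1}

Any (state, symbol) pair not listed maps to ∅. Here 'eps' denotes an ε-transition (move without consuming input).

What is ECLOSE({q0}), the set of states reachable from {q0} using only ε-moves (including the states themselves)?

Begin with {q0}.
ε-move q0 → q4; add q4.

{q0, q4}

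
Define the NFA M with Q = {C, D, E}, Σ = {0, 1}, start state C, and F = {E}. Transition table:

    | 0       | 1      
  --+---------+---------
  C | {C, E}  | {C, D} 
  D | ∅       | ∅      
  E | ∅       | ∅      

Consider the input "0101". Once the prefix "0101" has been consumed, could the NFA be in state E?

Start in {C}.
Read '0': {C} → {C, E}.
Read '1': {C, E} → {C, D}.
Read '0': {C, D} → {C, E}.
Read '1': {C, E} → {C, D}.
State E is not in {C, D}.

No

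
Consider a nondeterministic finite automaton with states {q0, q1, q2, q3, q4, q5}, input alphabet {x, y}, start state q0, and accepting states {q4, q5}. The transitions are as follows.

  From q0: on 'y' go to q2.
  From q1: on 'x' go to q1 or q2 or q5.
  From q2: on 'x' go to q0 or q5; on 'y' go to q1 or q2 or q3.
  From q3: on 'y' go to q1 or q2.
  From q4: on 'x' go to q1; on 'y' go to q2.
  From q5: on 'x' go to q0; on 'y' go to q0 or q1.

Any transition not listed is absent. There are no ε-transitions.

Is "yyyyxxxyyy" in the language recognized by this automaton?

No

Start in {q0}.
Read 'y': {q0} → {q2}.
Read 'y': {q2} → {q1, q2, q3}.
Read 'y': {q1, q2, q3} → {q1, q2, q3}.
Read 'y': {q1, q2, q3} → {q1, q2, q3}.
Read 'x': {q1, q2, q3} → {q0, q1, q2, q5}.
Read 'x': {q0, q1, q2, q5} → {q0, q1, q2, q5}.
Read 'x': {q0, q1, q2, q5} → {q0, q1, q2, q5}.
Read 'y': {q0, q1, q2, q5} → {q0, q1, q2, q3}.
Read 'y': {q0, q1, q2, q3} → {q1, q2, q3}.
Read 'y': {q1, q2, q3} → {q1, q2, q3}.
The final set {q1, q2, q3} contains no accepting state.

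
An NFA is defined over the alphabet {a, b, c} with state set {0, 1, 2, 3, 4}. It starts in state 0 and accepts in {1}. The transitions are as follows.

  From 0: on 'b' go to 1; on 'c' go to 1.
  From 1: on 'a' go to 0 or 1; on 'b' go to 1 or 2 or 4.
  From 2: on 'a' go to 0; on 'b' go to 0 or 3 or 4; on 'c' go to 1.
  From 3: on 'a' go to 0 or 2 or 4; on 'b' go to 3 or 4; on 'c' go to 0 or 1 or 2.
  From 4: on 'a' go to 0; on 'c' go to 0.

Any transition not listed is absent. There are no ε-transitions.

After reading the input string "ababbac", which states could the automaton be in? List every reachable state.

∅

Start in {0}.
Read 'a': 0→∅; now ∅.
The set is empty and remains empty for the remaining 6 symbols.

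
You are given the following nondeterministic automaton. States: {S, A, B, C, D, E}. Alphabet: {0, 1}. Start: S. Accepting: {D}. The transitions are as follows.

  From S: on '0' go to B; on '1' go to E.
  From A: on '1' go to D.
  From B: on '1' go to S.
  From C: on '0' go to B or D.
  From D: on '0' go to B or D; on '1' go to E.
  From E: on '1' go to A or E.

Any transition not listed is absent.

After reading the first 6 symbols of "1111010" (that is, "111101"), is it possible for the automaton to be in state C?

Start in {S}.
Read '1': {S} → {E}.
Read '1': {E} → {A, E}.
Read '1': {A, E} → {A, D, E}.
Read '1': {A, D, E} → {A, D, E}.
Read '0': {A, D, E} → {B, D}.
Read '1': {B, D} → {S, E}.
State C is not in {S, E}.

No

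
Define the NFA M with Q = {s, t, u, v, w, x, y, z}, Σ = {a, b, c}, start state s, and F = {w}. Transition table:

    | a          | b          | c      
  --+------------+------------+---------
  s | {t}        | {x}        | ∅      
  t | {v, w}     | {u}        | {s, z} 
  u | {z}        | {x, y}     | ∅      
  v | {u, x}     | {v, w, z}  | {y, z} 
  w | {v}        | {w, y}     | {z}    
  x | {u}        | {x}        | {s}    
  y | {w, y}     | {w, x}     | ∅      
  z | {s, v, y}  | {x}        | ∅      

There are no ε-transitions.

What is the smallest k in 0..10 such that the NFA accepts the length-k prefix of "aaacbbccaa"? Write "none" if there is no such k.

Start in {s}.
Read 'a': {s} → {t}.
Read 'a': {t} → {v, w}.
None of the earlier sets intersect F, but {v, w} does.

2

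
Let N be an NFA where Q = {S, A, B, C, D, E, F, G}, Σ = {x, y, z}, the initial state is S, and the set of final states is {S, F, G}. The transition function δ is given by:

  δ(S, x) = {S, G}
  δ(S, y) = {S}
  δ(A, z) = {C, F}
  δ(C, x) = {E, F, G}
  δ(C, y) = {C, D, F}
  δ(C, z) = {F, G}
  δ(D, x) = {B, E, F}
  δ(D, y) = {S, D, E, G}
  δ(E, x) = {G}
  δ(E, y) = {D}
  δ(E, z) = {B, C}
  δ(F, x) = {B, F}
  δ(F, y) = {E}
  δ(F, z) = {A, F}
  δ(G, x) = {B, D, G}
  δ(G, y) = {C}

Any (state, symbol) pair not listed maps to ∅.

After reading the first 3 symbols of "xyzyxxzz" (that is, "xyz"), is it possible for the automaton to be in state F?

Yes

Start in {S}.
Read 'x': {S} → {S, G}.
Read 'y': {S, G} → {S, C}.
Read 'z': {S, C} → {F, G}.
State F is in {F, G}.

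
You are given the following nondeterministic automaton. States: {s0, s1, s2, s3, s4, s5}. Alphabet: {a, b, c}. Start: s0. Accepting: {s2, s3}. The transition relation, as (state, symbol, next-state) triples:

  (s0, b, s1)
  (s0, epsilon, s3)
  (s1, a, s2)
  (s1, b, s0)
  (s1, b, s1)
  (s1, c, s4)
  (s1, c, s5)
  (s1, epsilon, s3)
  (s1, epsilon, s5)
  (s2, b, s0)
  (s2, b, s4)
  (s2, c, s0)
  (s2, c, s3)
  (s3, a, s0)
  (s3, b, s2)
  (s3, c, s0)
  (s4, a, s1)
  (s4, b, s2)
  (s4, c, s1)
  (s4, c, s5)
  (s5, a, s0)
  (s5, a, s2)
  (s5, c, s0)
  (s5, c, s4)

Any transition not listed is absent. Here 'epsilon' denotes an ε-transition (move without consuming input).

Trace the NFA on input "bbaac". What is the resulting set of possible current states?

Start: ε-closure({s0}) = {s0, s3}.
Read 'b': s0→{s1}, s3→{s2}; union {s1, s2}; ε-closure = {s1, s2, s3, s5}.
Read 'b': s1→{s0, s1}, s2→{s0, s4}, s3→{s2}, s5→∅; union {s0, s1, s2, s4}; ε-closure = {s0, s1, s2, s3, s4, s5}.
Read 'a': s0→∅, s1→{s2}, s2→∅, s3→{s0}, s4→{s1}, s5→{s0, s2}; union {s0, s1, s2}; ε-closure = {s0, s1, s2, s3, s5}.
Read 'a': s0→∅, s1→{s2}, s2→∅, s3→{s0}, s5→{s0, s2}; union {s0, s2}; ε-closure = {s0, s2, s3}.
Read 'c': s0→∅, s2→{s0, s3}, s3→{s0}; now {s0, s3}.

{s0, s3}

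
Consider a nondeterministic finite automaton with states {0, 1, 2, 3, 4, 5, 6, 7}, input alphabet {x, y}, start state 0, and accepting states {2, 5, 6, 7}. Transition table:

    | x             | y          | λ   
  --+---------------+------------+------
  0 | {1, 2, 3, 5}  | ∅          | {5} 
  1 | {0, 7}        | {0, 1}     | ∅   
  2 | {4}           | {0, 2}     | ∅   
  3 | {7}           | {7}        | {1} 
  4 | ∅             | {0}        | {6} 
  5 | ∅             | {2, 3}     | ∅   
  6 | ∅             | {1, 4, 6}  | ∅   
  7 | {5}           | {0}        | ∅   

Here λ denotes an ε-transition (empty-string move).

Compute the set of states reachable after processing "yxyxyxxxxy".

{0, 1, 2, 3, 4, 5, 6, 7}

Start: ε-closure({0}) = {0, 5}.
Read 'y': {0, 5} → {1, 2, 3}.
Read 'x': {1, 2, 3} → {0, 4, 5, 6, 7}.
Read 'y': {0, 4, 5, 6, 7} → {0, 1, 2, 3, 4, 5, 6}.
Read 'x': {0, 1, 2, 3, 4, 5, 6} → {0, 1, 2, 3, 4, 5, 6, 7}.
Read 'y': {0, 1, 2, 3, 4, 5, 6, 7} → {0, 1, 2, 3, 4, 5, 6, 7}.
Read 'x': {0, 1, 2, 3, 4, 5, 6, 7} → {0, 1, 2, 3, 4, 5, 6, 7}.
Read 'x': {0, 1, 2, 3, 4, 5, 6, 7} → {0, 1, 2, 3, 4, 5, 6, 7}.
Read 'x': {0, 1, 2, 3, 4, 5, 6, 7} → {0, 1, 2, 3, 4, 5, 6, 7}.
Read 'x': {0, 1, 2, 3, 4, 5, 6, 7} → {0, 1, 2, 3, 4, 5, 6, 7}.
Read 'y': {0, 1, 2, 3, 4, 5, 6, 7} → {0, 1, 2, 3, 4, 5, 6, 7}.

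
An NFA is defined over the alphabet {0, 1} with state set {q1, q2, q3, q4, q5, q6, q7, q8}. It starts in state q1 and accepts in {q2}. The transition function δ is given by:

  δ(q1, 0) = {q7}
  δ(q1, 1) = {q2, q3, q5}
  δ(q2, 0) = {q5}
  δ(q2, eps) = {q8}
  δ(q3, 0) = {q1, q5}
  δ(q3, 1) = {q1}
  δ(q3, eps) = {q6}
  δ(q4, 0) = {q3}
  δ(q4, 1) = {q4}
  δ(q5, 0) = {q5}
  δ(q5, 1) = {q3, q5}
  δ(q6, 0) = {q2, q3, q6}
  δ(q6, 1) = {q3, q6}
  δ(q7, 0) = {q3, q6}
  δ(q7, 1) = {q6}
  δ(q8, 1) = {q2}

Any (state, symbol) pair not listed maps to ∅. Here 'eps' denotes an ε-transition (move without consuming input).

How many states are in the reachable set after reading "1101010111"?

Start in {q1}.
Read '1': {q1} → {q2, q3, q5, q6, q8}.
Read '1': {q2, q3, q5, q6, q8} → {q1, q2, q3, q5, q6, q8}.
Read '0': {q1, q2, q3, q5, q6, q8} → {q1, q2, q3, q5, q6, q7, q8}.
Read '1': {q1, q2, q3, q5, q6, q7, q8} → {q1, q2, q3, q5, q6, q8}.
Read '0': {q1, q2, q3, q5, q6, q8} → {q1, q2, q3, q5, q6, q7, q8}.
Read '1': {q1, q2, q3, q5, q6, q7, q8} → {q1, q2, q3, q5, q6, q8}.
Read '0': {q1, q2, q3, q5, q6, q8} → {q1, q2, q3, q5, q6, q7, q8}.
Read '1': {q1, q2, q3, q5, q6, q7, q8} → {q1, q2, q3, q5, q6, q8}.
Read '1': {q1, q2, q3, q5, q6, q8} → {q1, q2, q3, q5, q6, q8}.
Read '1': {q1, q2, q3, q5, q6, q8} → {q1, q2, q3, q5, q6, q8}.
That set has 6 states.

6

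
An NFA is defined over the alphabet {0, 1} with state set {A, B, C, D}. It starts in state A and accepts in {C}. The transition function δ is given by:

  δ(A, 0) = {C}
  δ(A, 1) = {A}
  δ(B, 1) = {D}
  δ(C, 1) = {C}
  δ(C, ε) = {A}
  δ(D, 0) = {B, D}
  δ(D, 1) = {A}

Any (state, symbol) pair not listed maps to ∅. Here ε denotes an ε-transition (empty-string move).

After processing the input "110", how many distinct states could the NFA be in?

Start in {A}.
Read '1': A→{A}; now {A}.
Read '1': A→{A}; now {A}.
Read '0': A→{C}; union {C}; ε-closure = {A, C}.
That set has 2 states.

2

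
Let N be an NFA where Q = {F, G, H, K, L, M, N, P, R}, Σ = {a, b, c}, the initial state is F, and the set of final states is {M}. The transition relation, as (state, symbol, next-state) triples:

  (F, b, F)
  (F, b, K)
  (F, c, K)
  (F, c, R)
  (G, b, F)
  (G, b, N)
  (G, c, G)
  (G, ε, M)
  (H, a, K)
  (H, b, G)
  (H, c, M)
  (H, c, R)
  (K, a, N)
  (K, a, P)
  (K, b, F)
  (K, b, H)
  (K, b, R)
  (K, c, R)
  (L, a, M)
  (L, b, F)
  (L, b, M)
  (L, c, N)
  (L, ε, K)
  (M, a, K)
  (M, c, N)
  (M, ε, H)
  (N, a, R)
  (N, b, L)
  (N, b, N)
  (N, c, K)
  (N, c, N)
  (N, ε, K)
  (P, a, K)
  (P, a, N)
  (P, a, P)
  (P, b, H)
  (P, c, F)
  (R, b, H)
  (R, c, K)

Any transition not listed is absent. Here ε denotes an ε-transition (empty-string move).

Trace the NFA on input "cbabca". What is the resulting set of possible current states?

{K, N, P}

Start in {F}.
Read 'c': F→{K, R}; now {K, R}.
Read 'b': K→{F, H, R}, R→{H}; now {F, H, R}.
Read 'a': F→∅, H→{K}, R→∅; now {K}.
Read 'b': K→{F, H, R}; now {F, H, R}.
Read 'c': F→{K, R}, H→{M, R}, R→{K}; union {K, M, R}; ε-closure = {H, K, M, R}.
Read 'a': H→{K}, K→{N, P}, M→{K}, R→∅; now {K, N, P}.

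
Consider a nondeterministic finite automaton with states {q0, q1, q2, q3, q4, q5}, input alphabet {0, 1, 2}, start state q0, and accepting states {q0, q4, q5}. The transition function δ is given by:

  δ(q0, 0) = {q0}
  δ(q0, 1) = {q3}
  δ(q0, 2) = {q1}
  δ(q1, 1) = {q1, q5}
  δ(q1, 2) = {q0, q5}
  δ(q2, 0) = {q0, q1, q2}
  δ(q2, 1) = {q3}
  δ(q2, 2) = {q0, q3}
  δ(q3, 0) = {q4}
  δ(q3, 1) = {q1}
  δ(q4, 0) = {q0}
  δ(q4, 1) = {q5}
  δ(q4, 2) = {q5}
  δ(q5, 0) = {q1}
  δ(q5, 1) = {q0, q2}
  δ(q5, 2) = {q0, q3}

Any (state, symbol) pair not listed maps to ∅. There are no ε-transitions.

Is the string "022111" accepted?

Yes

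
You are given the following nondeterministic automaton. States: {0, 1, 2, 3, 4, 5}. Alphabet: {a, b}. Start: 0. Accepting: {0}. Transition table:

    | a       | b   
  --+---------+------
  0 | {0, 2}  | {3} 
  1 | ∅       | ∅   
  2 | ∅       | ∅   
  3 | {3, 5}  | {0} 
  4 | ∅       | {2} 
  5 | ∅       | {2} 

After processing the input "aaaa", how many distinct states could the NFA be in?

2

Start in {0}.
Read 'a': 0→{0, 2}; now {0, 2}.
Read 'a': 0→{0, 2}, 2→∅; now {0, 2}.
Read 'a': 0→{0, 2}, 2→∅; now {0, 2}.
Read 'a': 0→{0, 2}, 2→∅; now {0, 2}.
That set has 2 states.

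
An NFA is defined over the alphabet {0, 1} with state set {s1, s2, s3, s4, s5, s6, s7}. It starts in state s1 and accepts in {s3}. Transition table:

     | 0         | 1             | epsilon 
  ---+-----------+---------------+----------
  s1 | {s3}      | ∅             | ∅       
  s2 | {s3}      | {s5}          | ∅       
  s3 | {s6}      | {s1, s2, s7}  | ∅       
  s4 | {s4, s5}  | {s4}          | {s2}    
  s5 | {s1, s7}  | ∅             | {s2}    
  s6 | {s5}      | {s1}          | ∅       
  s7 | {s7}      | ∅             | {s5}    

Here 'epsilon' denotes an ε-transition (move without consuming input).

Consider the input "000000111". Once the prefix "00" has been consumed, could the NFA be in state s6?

Yes

Start in {s1}.
Read '0': s1→{s3}; now {s3}.
Read '0': s3→{s6}; now {s6}.
State s6 is in {s6}.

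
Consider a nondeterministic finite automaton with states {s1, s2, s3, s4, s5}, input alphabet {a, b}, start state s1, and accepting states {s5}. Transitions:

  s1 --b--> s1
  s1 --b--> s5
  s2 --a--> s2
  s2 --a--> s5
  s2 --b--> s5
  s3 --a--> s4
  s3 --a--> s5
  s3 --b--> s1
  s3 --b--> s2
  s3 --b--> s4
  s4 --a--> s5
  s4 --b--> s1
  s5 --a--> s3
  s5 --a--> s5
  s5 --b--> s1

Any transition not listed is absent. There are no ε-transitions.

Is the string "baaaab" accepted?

No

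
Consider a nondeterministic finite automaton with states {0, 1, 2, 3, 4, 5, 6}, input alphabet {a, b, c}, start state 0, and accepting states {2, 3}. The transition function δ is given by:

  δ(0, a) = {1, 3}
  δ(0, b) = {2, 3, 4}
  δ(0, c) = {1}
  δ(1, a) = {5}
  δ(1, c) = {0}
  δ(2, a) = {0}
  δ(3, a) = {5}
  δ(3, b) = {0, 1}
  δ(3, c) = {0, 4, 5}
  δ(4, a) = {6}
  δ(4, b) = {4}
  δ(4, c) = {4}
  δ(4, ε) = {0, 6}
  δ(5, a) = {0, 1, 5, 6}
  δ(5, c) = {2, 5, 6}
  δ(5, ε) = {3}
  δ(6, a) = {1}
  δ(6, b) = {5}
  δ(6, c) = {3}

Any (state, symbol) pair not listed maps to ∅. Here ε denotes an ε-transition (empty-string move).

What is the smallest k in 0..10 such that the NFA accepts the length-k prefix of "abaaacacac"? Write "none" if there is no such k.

1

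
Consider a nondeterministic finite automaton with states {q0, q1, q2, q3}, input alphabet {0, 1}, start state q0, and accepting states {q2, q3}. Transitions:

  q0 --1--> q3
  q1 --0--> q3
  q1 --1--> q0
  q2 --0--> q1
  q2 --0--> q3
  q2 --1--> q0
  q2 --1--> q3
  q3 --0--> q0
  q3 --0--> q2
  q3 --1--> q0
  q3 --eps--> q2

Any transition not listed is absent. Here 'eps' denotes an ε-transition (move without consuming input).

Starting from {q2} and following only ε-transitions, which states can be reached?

{q2}

Begin with {q2}.
No ε-moves leave this set, so the closure equals the set itself.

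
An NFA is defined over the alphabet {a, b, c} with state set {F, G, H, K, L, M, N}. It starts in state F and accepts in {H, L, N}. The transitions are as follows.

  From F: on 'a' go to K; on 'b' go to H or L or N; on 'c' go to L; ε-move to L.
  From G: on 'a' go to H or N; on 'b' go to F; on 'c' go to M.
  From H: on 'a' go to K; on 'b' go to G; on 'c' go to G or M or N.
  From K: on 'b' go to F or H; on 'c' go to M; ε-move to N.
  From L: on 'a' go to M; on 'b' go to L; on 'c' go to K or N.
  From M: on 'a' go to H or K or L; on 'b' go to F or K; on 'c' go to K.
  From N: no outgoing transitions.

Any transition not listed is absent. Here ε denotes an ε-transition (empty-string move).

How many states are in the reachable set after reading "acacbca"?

Start: ε-closure({F}) = {F, L}.
Read 'a': {F, L} → {K, M, N}.
Read 'c': {K, M, N} → {K, M, N}.
Read 'a': {K, M, N} → {H, K, L, N}.
Read 'c': {H, K, L, N} → {G, K, M, N}.
Read 'b': {G, K, M, N} → {F, H, K, L, N}.
Read 'c': {F, H, K, L, N} → {G, K, L, M, N}.
Read 'a': {G, K, L, M, N} → {H, K, L, M, N}.
That set has 5 states.

5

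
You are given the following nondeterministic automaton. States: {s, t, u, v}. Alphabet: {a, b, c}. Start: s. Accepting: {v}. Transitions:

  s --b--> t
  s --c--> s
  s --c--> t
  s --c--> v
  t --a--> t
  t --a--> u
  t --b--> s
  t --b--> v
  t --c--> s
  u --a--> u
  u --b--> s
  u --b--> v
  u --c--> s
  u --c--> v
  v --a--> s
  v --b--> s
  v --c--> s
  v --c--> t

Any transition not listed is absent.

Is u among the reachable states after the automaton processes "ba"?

Yes

Start in {s}.
Read 'b': s→{t}; now {t}.
Read 'a': t→{t, u}; now {t, u}.
State u is in {t, u}.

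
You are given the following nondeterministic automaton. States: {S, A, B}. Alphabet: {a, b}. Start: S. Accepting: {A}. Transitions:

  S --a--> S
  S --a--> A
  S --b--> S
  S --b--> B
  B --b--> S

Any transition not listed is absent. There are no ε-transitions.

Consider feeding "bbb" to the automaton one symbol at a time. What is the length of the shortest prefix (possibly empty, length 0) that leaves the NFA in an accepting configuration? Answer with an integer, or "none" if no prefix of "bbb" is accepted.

none

Start in {S}.
Read 'b': S→{S, B}; now {S, B}.
Read 'b': S→{S, B}, B→{S}; now {S, B}.
Read 'b': S→{S, B}, B→{S}; now {S, B}.
No reachable set along the way intersects F.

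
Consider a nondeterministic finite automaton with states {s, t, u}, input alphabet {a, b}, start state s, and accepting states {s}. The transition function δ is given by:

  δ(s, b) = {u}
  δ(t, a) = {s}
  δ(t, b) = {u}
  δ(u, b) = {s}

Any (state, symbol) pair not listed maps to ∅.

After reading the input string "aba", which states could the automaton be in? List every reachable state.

∅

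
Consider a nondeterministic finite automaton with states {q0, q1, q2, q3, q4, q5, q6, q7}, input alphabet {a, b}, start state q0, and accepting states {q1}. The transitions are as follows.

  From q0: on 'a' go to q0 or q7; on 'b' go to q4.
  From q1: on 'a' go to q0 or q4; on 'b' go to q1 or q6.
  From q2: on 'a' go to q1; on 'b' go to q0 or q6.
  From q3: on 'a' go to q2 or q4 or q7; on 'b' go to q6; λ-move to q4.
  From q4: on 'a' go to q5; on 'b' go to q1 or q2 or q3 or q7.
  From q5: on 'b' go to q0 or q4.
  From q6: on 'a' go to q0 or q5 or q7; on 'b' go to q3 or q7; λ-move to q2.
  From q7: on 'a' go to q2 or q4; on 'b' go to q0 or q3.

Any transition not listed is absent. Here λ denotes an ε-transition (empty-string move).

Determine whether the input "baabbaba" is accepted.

Start in {q0}.
Read 'b': q0→{q4}; now {q4}.
Read 'a': q4→{q5}; now {q5}.
Read 'a': q5→∅; now ∅.
The set is empty and remains empty for the remaining 5 symbols.
The final set ∅ contains no accepting state.

No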